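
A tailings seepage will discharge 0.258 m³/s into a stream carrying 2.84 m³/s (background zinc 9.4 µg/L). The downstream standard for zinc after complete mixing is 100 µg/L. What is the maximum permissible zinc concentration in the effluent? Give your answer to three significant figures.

At the limit, (Qr·Cr + Qe·Cₑ)/(Qr + Qe) = 100:
Cₑ = (3.098·100 − 2.840·9.400) / 0.2580 = 1097 µg/L.

1100 µg/L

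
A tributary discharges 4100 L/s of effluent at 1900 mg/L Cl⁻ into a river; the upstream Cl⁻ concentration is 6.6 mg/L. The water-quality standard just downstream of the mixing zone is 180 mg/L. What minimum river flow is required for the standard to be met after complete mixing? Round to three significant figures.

Set C_mix = 180: (Q·6.600 + 4100·1900) / (Q + 4100) = 180
→ Q = 4100·(1900 − 180)/(180 − 6.600) = 40670 L/s.

40700 L/s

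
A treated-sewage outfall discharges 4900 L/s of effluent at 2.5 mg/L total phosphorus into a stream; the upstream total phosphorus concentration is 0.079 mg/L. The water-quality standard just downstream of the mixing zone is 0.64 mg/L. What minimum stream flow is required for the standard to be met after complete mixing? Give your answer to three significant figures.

Set C_mix = 0.64: (Q·0.07900 + 4900·2.500) / (Q + 4900) = 0.64
→ Q = 4900·(2.500 − 0.64)/(0.64 − 0.07900) = 16250 L/s.

16200 L/s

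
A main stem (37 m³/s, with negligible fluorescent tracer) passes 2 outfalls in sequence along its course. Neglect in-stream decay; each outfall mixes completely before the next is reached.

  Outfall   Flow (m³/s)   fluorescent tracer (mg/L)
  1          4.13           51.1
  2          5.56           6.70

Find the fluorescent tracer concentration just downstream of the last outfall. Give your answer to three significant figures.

Below outfall 1: Q → 41.13 m³/s, C = (37.00·0 + 4.130·51.10)/41.13 = 5.131 mg/L.
Below outfall 2: Q → 46.69 m³/s, C = (41.13·5.131 + 5.560·6.700)/46.69 = 5.318 mg/L.

5.32 mg/L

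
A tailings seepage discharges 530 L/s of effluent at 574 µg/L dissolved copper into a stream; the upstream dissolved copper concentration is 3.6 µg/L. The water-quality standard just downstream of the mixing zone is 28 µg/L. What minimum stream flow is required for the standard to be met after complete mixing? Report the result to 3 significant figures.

11900 L/s

Set C_mix = 28: (Q·3.600 + 530.0·574.0) / (Q + 530.0) = 28
→ Q = 530.0·(574.0 − 28)/(28 − 3.600) = 11860 L/s.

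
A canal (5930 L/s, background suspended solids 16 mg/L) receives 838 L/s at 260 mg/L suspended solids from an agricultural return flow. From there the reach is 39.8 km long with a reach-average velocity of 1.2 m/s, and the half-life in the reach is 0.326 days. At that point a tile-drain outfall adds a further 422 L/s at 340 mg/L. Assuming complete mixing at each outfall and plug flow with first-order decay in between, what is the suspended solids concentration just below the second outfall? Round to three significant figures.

39.2 mg/L

Flow-weighted average: C = (5930·16.00 + 838.0·260.0) / 6768 = 312800/6768 = 46.21 mg/L; combined flow 6768 L/s.
Travel time t = 39.8·1000 / 1.2 = 33170 s = 9.213 h.
Half-life 0.326 d → k = ln 2 / 0.326 = 2.126 d⁻¹.
After decay, C = 46.21 × e^(−kt) = 46.21 × 0.4421 = 20.43 mg/L.
Second outfall: C = (6768·20.43 + 422.0·340.0)/7190 = 39.19 mg/L.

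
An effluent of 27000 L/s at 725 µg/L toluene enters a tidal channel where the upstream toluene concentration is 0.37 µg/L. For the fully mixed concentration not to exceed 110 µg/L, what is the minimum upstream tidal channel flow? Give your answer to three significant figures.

151000 L/s

Set C_mix = 110: (Q·0.3700 + 27000·725.0) / (Q + 27000) = 110
→ Q = 27000·(725.0 − 110)/(110 − 0.3700) = 151500 L/s.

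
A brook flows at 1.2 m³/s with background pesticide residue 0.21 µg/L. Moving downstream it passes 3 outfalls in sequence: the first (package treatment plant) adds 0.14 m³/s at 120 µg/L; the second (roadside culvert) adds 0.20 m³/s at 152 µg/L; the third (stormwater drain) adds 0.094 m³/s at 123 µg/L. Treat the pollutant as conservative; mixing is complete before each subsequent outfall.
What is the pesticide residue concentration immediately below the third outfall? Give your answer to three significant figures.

Below outfall 1: Q → 1.340 m³/s, C = (1.200·0.2100 + 0.1400·120.0)/1.340 = 12.73 µg/L.
Below outfall 2: Q → 1.540 m³/s, C = (1.340·12.73 + 0.2000·152.0)/1.540 = 30.81 µg/L.
Below outfall 3: Q → 1.634 m³/s, C = (1.540·30.81 + 0.09400·123.0)/1.634 = 36.12 µg/L.

36.1 µg/L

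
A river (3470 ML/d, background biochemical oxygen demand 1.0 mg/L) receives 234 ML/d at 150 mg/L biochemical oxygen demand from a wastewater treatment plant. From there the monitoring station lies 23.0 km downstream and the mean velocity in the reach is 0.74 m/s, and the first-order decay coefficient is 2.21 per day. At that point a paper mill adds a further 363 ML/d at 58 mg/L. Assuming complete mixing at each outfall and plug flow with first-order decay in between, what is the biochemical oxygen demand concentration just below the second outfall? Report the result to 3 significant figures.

After mixing, C = (3470·1.000 + 234.0·150.0) / 3704 = 38570/3704 = 10.41 mg/L; combined flow 3704 ML/d.
Travel time t = 23.0·1000 / 0.74 = 31080 s = 8.634 h.
Applying C = C₀e^(−kt): 10.41 × 0.4516 = 4.702 mg/L.
At the second outfall, C = (3704·4.702 + 363.0·58.00) / (3704 + 363.0) = 9.459 mg/L.

9.46 mg/L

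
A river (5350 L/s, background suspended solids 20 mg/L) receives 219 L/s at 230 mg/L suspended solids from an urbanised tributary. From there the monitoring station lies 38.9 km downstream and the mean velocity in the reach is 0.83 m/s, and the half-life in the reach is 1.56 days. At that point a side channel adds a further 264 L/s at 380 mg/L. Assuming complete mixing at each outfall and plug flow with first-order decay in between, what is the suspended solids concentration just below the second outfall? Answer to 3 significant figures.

38.4 mg/L

Flow-weighted average: C = (5350·20.00 + 219.0·230.0) / 5569 = 157400/5569 = 28.26 mg/L; combined flow 5569 L/s.
Travel time t = 38.9·1000 / 0.83 = 46870 s = 13.02 h.
Half-life 1.56 d → k = ln 2 / 1.56 = 0.4443 d⁻¹.
After decay, C = 28.26 × e^(−kt) = 28.26 × 0.7858 = 22.21 mg/L.
At the second outfall, C = (5569·22.21 + 264.0·380.0) / (5569 + 264.0) = 38.40 mg/L.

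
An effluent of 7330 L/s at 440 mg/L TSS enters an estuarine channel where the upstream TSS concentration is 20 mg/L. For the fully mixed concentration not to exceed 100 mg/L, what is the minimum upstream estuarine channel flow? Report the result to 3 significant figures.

31200 L/s

Set C_mix = 100: (Q·20.00 + 7330·440.0) / (Q + 7330) = 100
→ Q = 7330·(440.0 − 100)/(100 − 20.00) = 31150 L/s.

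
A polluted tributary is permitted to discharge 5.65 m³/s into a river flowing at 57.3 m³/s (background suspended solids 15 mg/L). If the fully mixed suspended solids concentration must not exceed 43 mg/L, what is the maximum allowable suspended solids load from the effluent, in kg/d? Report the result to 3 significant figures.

160000 kg/d

Mass balance at the limit: 57.30·15.00 + 5.650·Cₑ = 62.95·43 → Cₑ = 327.0 mg/L.
Load = 5.650 m³/s × 327.0 g/m³ × 86 400 s/d = 159600 kg/d.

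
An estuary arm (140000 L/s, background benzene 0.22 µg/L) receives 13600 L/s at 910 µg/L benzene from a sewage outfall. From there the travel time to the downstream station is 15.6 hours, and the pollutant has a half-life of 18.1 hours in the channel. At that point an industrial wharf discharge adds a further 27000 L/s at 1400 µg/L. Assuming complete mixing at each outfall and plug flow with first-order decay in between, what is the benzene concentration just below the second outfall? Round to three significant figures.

After mixing, C = (140000·0.2200 + 13600·910.0) / 153600 = 12410000/153600 = 80.77 µg/L; combined flow 153600 L/s.
Half-life 18.1 h → k = ln 2 / 18.1 = 0.03830 h⁻¹ = 0.9191 d⁻¹.
Decay over the reach: 80.77·exp(−kt) = 80.77·0.5502 = 44.44 µg/L.
At the second outfall, C = (153600·44.44 + 27000·1400) / (153600 + 27000) = 247.1 µg/L.

247 µg/L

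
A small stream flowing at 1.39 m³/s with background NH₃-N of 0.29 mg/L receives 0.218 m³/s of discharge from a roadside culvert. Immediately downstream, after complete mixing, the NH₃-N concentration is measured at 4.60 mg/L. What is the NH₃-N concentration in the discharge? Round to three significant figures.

Mass balance: 1.390·0.2900 + 0.2180·Cₑ = 1.608·4.600
→ Cₑ = (1.608·4.600 − 1.390·0.2900) / 0.2180 = 32.08 mg/L.

32.1 mg/L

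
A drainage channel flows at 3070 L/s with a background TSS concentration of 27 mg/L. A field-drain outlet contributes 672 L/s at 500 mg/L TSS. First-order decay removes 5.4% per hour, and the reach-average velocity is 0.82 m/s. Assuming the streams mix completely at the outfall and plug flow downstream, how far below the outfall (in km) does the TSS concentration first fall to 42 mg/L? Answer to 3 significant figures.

52.1 km

After mixing, C = (3070·27.00 + 672.0·500.0) / 3742 = 418900/3742 = 111.9 mg/L.
5.4%/h lost → k = −ln(1 − 0.054) = 0.05551 h⁻¹.
Set 111.9·exp(−k·t) = 42 → t = ln(111.9/42)/k = 63570 s = 17.66 h.
Distance = v·t = 0.82·63570 = 52130 m = 52.13 km.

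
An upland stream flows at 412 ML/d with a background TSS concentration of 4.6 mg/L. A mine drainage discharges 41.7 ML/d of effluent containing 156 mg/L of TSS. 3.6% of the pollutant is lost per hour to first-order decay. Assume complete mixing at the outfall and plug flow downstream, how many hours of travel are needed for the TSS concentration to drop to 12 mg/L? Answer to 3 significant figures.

11.8 h

Mixed concentration C = ΣQC/ΣQ = (412.0·4.600 + 41.70·156.0) / 453.7 = 8400/453.7 = 18.52 mg/L.
3.6%/h lost → k = −ln(1 − 0.036) = 0.03666 h⁻¹.
18.52·exp(−k·t) = 12 → t = ln(18.52/12)/k = 42580 s = 11.83 h.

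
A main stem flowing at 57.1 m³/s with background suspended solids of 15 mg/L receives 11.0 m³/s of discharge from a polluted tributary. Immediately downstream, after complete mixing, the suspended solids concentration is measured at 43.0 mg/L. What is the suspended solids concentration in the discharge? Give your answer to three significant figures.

Mass balance: 57.10·15.00 + 11.00·Cₑ = 68.10·43.00
→ Cₑ = (68.10·43.00 − 57.10·15.00) / 11.00 = 188.3 mg/L.

188 mg/L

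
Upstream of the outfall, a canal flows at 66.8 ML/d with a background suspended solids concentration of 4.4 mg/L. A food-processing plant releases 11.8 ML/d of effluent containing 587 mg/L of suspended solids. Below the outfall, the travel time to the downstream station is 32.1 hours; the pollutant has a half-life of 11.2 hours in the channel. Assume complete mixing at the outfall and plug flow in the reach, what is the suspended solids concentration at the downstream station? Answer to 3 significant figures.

Flow-weighted average: C = (66.80·4.400 + 11.80·587.0) / 78.60 = 7221/78.60 = 91.86 mg/L.
Half-life 11.2 h → k = ln 2 / 11.2 = 0.06189 h⁻¹ = 1.485 d⁻¹.
First-order decay: C = 91.86·exp(−k·t) = 91.86·0.1372 = 12.60 mg/L.

12.6 mg/L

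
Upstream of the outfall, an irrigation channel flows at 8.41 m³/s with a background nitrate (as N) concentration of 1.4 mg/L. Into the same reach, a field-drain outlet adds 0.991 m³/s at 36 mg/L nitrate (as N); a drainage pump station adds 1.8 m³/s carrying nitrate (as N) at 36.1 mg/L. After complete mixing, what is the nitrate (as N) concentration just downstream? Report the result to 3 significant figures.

10.0 mg/L

After mixing, C = (8.410·1.400 + 0.9910·36.00 + 1.800·36.10) / 11.20 = 112.4/11.20 = 10.04 mg/L.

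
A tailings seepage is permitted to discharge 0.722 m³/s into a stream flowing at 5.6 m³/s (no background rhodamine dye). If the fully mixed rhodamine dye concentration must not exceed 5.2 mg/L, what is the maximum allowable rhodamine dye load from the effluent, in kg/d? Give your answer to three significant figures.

Mass balance at the limit: 5.600·0 + 0.7220·Cₑ = 6.322·5.2 → Cₑ = 45.53 mg/L.
Load = 0.7220 m³/s × 45.53 g/m³ × 86 400 s/d = 2840 kg/d.

2840 kg/d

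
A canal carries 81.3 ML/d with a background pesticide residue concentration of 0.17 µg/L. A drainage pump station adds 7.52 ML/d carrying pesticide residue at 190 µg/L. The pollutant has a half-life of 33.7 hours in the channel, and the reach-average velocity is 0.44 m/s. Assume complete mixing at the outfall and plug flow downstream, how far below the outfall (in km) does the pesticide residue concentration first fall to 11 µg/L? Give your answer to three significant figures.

30.0 km

After mixing, C = (81.30·0.1700 + 7.520·190.0) / 88.82 = 1443/88.82 = 16.24 µg/L.
Half-life 33.7 h → k = ln 2 / 33.7 = 0.02057 h⁻¹ = 0.4936 d⁻¹.
Set 16.24·exp(−k·t) = 11 → t = ln(16.24/11)/k = 68210 s = 18.95 h.
Distance = v·t = 0.44·68210 = 30010 m = 30.01 km.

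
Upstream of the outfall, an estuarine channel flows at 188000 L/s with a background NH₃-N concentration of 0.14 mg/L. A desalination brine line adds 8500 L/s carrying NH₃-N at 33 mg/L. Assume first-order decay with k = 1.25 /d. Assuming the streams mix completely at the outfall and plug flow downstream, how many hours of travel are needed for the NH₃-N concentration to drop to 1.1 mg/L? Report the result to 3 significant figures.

6.73 h

Mass balance: C = (188000·0.1400 + 8500·33.00) / 196500 = 306800/196500 = 1.561 mg/L.
1.561·exp(−k·t) = 1.1 → t = ln(1.561/1.1)/k = 24210 s = 6.726 h.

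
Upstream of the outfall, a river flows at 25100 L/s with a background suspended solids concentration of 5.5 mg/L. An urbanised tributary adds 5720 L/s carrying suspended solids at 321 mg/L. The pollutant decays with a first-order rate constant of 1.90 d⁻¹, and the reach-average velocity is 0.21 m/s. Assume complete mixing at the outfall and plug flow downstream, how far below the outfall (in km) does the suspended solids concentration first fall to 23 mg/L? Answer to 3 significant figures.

9.78 km

Conservation of mass: C = (25100·5.500 + 5720·321.0) / 30820 = 1974000/30820 = 64.05 mg/L.
Set 64.05·exp(−k·t) = 23 → t = ln(64.05/23)/k = 46580 s = 12.94 h.
Distance = v·t = 0.21·46580 = 9781 m = 9.781 km.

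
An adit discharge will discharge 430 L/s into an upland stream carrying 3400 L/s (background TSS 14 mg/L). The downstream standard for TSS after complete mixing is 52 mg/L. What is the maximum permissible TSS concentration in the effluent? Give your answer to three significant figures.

At the limit, (Qr·Cr + Qe·Cₑ)/(Qr + Qe) = 52:
Cₑ = (3830·52 − 3400·14.00) / 430.0 = 352.5 mg/L.

352 mg/L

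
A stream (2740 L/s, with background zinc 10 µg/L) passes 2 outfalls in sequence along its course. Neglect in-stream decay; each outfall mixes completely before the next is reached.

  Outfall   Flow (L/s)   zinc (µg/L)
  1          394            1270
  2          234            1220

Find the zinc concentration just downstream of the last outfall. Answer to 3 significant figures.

241 µg/L

Outfall 1: combined Q = 3134 L/s; C = (2740·10.00 + 394.0·1270)/3134 = 168.4 µg/L.
Outfall 2: combined Q = 3368 L/s; C = (3134·168.4 + 234.0·1220)/3368 = 241.5 µg/L.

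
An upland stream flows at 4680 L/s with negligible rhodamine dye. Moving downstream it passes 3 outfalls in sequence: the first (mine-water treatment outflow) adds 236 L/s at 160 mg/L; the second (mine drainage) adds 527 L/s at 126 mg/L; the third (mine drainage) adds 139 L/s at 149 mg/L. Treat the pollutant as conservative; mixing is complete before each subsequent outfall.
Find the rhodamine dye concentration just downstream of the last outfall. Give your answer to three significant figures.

Below outfall 1: Q → 4916 L/s, C = (4680·0 + 236.0·160.0)/4916 = 7.681 mg/L.
Below outfall 2: Q → 5443 L/s, C = (4916·7.681 + 527.0·126.0)/5443 = 19.14 mg/L.
Below outfall 3: Q → 5582 L/s, C = (5443·19.14 + 139.0·149.0)/5582 = 22.37 mg/L.

22.4 mg/L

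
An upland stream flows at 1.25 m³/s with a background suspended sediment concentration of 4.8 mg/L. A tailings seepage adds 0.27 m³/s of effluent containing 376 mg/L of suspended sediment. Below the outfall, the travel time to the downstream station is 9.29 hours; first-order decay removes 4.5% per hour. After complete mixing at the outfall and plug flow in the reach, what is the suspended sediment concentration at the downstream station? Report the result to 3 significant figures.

Flow-weighted average: C = (1.250·4.800 + 0.2700·376.0) / 1.520 = 107.5/1.520 = 70.74 mg/L.
4.5%/h lost → k = −ln(1 − 0.045) = 0.04604 h⁻¹.
After decay, C = 70.74 × e^(−kt) = 70.74 × 0.6520 = 46.12 mg/L.

46.1 mg/L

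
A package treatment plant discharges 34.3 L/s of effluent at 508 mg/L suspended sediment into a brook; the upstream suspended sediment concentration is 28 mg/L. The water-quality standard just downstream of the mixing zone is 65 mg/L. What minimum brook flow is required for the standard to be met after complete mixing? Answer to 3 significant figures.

411 L/s

Set C_mix = 65: (Q·28.00 + 34.30·508.0) / (Q + 34.30) = 65
→ Q = 34.30·(508.0 − 65)/(65 − 28.00) = 410.7 L/s.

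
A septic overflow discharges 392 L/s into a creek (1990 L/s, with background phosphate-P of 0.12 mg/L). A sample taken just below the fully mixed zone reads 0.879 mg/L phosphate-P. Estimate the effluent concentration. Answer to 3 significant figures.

Mass balance: 1990·0.1200 + 392.0·Cₑ = 2382·0.8790
→ Cₑ = (2382·0.8790 − 1990·0.1200) / 392.0 = 4.732 mg/L.

4.73 mg/L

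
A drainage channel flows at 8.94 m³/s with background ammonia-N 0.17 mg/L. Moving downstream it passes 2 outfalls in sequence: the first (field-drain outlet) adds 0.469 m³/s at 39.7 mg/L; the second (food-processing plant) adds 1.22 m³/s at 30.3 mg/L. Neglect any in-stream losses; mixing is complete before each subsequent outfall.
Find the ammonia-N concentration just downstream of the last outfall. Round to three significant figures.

5.37 mg/L

After outfall 1: Q = 8.940 + 0.4690 = 9.409 m³/s; C = (8.940·0.1700 + 0.4690·39.70)/9.409 = 2.140 mg/L.
After outfall 2: Q = 9.409 + 1.220 = 10.63 m³/s; C = (9.409·2.140 + 1.220·30.30)/10.63 = 5.373 mg/L.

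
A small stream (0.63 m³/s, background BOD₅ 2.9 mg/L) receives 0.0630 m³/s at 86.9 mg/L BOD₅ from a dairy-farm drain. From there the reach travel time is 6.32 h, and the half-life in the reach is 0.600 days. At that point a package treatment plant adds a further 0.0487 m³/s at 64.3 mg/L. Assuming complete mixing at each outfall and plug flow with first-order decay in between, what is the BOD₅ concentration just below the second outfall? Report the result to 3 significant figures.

11.5 mg/L

Mass balance: C = (0.6300·2.900 + 0.06300·86.90) / 0.6930 = 7.302/0.6930 = 10.54 mg/L; combined flow 0.6930 m³/s.
Half-life 0.600 d → k = ln 2 / 0.600 = 1.155 d⁻¹.
After decay, C = 10.54 × e^(−kt) = 10.54 × 0.7377 = 7.773 mg/L.
Second outfall: C = (0.6930·7.773 + 0.04870·64.30)/0.7417 = 11.48 mg/L.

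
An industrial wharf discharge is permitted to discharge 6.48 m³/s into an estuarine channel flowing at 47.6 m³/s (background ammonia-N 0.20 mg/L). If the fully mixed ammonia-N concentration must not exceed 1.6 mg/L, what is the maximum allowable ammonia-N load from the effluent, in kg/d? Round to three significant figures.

6650 kg/d

Mass balance at the limit: 47.60·0.2000 + 6.480·Cₑ = 54.08·1.6 → Cₑ = 11.88 mg/L.
Load = 6.480 m³/s × 11.88 g/m³ × 86 400 s/d = 6653 kg/d.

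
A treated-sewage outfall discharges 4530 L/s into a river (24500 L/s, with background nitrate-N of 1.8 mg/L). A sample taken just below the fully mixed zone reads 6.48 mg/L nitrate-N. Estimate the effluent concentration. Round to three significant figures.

Mass balance: 24500·1.800 + 4530·Cₑ = 29030·6.480
→ Cₑ = (29030·6.480 − 24500·1.800) / 4530 = 31.79 mg/L.

31.8 mg/L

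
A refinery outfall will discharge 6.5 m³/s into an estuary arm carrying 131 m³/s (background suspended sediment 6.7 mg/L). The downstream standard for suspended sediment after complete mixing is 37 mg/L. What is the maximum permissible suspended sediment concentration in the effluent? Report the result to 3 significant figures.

At the limit, (Qr·Cr + Qe·Cₑ)/(Qr + Qe) = 37:
Cₑ = (137.5·37 − 131.0·6.700) / 6.500 = 647.7 mg/L.

648 mg/L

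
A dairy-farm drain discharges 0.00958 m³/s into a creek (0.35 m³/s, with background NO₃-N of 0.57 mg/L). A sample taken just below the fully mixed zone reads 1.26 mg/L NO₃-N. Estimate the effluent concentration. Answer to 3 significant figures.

26.5 mg/L

Mass balance: 0.3500·0.5700 + 0.009580·Cₑ = 0.3596·1.260
→ Cₑ = (0.3596·1.260 − 0.3500·0.5700) / 0.009580 = 26.47 mg/L.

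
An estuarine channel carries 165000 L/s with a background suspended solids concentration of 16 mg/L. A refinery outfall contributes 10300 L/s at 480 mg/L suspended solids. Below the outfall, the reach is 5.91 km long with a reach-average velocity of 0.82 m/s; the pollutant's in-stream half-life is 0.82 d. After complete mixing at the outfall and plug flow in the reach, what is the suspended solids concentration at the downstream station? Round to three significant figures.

40.3 mg/L

Flow-weighted average: C = (165000·16.00 + 10300·480.0) / 175300 = 7584000/175300 = 43.26 mg/L.
Travel time t = 5.91·1000 / 0.82 = 7207 s = 2.002 h.
Half-life 0.82 d → k = ln 2 / 0.82 = 0.8453 d⁻¹.
Applying C = C₀e^(−kt): 43.26 × 0.9319 = 40.32 mg/L.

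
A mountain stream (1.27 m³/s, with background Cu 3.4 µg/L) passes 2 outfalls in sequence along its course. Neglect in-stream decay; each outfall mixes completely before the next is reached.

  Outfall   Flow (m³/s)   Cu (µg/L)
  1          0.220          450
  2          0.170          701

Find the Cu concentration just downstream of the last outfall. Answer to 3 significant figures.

Below outfall 1: Q → 1.490 m³/s, C = (1.270·3.400 + 0.2200·450.0)/1.490 = 69.34 µg/L.
Below outfall 2: Q → 1.660 m³/s, C = (1.490·69.34 + 0.1700·701.0)/1.660 = 134.0 µg/L.

134 µg/L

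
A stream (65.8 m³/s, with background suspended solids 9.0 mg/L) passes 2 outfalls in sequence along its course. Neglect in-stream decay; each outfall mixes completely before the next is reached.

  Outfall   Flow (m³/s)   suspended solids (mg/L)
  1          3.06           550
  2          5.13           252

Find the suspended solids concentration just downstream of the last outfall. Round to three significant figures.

Outfall 1: combined Q = 68.86 m³/s; C = (65.80·9.000 + 3.060·550.0)/68.86 = 33.04 mg/L.
Outfall 2: combined Q = 73.99 m³/s; C = (68.86·33.04 + 5.130·252.0)/73.99 = 48.22 mg/L.

48.2 mg/L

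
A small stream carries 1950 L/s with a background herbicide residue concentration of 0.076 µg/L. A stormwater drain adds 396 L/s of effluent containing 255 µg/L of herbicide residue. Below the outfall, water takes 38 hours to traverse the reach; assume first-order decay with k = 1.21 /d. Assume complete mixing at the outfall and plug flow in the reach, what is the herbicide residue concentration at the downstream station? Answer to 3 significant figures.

After mixing, C = (1950·0.07600 + 396.0·255.0) / 2346 = 101100/2346 = 43.11 µg/L.
Applying C = C₀e^(−kt): 43.11 × 0.1472 = 6.346 µg/L.

6.35 µg/L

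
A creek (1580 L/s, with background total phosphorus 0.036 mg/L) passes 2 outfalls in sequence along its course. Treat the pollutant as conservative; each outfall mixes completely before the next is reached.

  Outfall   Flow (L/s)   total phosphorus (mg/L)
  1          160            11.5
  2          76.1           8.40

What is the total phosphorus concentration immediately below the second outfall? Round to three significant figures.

After outfall 1: Q = 1580 + 160.0 = 1740 L/s; C = (1580·0.03600 + 160.0·11.50)/1740 = 1.090 mg/L.
After outfall 2: Q = 1740 + 76.10 = 1816 L/s; C = (1740·1.090 + 76.10·8.400)/1816 = 1.396 mg/L.

1.40 mg/L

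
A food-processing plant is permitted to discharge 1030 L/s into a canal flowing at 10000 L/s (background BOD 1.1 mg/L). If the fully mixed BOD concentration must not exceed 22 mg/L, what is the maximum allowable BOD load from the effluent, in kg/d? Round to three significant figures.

Mass balance at the limit: 10000·1.100 + 1030·Cₑ = 11030·22 → Cₑ = 224.9 mg/L.
1030 L/s = 1.030 m³/s. Load = 1.030 m³/s × 224.9 g/m³ × 86 400 s/d = 20020 kg/d.

20000 kg/d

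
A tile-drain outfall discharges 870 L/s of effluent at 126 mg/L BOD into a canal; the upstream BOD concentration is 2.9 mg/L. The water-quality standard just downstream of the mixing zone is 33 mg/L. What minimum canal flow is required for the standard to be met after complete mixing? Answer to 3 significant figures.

2690 L/s

Set C_mix = 33: (Q·2.900 + 870.0·126.0) / (Q + 870.0) = 33
→ Q = 870.0·(126.0 − 33)/(33 − 2.900) = 2688 L/s.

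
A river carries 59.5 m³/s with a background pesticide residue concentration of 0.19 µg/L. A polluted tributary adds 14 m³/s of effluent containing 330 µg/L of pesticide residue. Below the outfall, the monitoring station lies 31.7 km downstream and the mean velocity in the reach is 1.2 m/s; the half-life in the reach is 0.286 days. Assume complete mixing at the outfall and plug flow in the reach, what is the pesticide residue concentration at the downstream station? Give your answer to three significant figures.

Conservation of mass: C = (59.50·0.1900 + 14.00·330.0) / 73.50 = 4631/73.50 = 63.01 µg/L.
Travel time t = 31.7·1000 / 1.2 = 26420 s = 7.338 h.
Half-life 0.286 d → k = ln 2 / 0.286 = 2.424 d⁻¹.
Applying C = C₀e^(−kt): 63.01 × 0.4766 = 30.03 µg/L.

30.0 µg/L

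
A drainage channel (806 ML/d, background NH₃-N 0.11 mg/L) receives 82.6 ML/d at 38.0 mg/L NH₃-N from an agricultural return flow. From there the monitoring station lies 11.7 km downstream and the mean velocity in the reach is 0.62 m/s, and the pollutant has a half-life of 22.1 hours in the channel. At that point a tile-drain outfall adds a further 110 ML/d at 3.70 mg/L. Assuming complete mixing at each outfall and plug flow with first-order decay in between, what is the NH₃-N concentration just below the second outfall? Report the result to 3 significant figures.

Flow-weighted average: C = (806.0·0.1100 + 82.60·38.00) / 888.6 = 3227/888.6 = 3.632 mg/L; combined flow 888.6 ML/d.
Travel time t = 11.7·1000 / 0.62 = 18870 s = 5.242 h.
Half-life 22.1 h → k = ln 2 / 22.1 = 0.03136 h⁻¹ = 0.7527 d⁻¹.
Decay over the reach: 3.632·exp(−kt) = 3.632·0.8484 = 3.081 mg/L.
At the second outfall, C = (888.6·3.081 + 110.0·3.700) / (888.6 + 110.0) = 3.150 mg/L.

3.15 mg/L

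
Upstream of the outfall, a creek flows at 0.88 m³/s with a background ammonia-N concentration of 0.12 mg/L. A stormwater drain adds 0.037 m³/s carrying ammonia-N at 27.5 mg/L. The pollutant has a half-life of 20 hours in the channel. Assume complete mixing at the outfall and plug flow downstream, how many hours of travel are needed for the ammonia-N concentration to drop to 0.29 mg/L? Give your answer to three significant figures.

Mixed concentration C = ΣQC/ΣQ = (0.8800·0.1200 + 0.03700·27.50) / 0.9170 = 1.123/0.9170 = 1.225 mg/L.
Half-life 20 h → k = ln 2 / 20 = 0.03466 h⁻¹ = 0.8318 d⁻¹.
1.225·exp(−k·t) = 0.29 → t = ln(1.225/0.29)/k = 149600 s = 41.57 h.

41.6 h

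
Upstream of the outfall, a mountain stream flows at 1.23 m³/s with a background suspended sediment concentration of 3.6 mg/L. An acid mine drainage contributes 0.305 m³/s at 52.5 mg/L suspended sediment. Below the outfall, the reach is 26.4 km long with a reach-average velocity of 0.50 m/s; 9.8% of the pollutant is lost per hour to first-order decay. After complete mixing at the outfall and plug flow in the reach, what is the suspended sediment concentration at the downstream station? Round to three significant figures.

2.93 mg/L

Conservation of mass: C = (1.230·3.600 + 0.3050·52.50) / 1.535 = 20.44/1.535 = 13.32 mg/L.
Travel time t = 26.4·1000 / 0.50 = 52800 s = 14.67 h.
9.8%/h lost → k = −ln(1 − 0.098) = 0.1031 h⁻¹.
Decay over the reach: 13.32·exp(−kt) = 13.32·0.2203 = 2.934 mg/L.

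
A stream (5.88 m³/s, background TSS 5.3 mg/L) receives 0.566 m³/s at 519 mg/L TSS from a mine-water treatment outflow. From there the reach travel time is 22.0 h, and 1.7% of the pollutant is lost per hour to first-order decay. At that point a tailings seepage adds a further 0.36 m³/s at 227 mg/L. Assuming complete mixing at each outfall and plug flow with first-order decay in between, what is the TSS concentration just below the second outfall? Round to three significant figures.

44.7 mg/L

Flow-weighted average: C = (5.880·5.300 + 0.5660·519.0) / 6.446 = 324.9/6.446 = 50.41 mg/L; combined flow 6.446 m³/s.
1.7%/h lost → k = −ln(1 − 0.017) = 0.01715 h⁻¹.
After decay, C = 50.41 × e^(−kt) = 50.41 × 0.6858 = 34.57 mg/L.
At the second outfall, C = (6.446·34.57 + 0.3600·227.0) / (6.446 + 0.3600) = 44.75 mg/L.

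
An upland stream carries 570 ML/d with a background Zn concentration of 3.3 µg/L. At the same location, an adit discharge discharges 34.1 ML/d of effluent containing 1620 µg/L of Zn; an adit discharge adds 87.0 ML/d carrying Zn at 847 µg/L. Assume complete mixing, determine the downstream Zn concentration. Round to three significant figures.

Mass balance: C = (570.0·3.300 + 34.10·1620 + 87.00·847.0) / 691.1 = 130800/691.1 = 189.3 µg/L.

189 µg/L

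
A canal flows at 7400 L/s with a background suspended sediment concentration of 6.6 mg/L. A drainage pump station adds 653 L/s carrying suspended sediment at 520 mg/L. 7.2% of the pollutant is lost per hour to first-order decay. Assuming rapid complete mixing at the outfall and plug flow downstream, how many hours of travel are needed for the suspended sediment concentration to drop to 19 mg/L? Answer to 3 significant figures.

12.5 h

Conservation of mass: C = (7400·6.600 + 653.0·520.0) / 8053 = 388400/8053 = 48.23 mg/L.
7.2%/h lost → k = −ln(1 − 0.072) = 0.07472 h⁻¹.
48.23·exp(−k·t) = 19 → t = ln(48.23/19)/k = 44880 s = 12.47 h.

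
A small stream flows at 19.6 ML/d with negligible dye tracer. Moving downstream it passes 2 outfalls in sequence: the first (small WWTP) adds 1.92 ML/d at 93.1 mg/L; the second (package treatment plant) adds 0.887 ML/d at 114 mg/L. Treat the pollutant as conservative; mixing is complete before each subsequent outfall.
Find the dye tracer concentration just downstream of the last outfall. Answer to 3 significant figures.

12.5 mg/L

Outfall 1: combined Q = 21.52 ML/d; C = (19.60·0 + 1.920·93.10)/21.52 = 8.306 mg/L.
Outfall 2: combined Q = 22.41 ML/d; C = (21.52·8.306 + 0.8870·114.0)/22.41 = 12.49 mg/L.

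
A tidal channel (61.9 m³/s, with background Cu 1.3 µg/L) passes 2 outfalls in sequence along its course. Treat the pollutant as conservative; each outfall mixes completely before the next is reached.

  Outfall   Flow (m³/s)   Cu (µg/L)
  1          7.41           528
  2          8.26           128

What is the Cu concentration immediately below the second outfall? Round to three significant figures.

Below outfall 1: Q → 69.31 m³/s, C = (61.90·1.300 + 7.410·528.0)/69.31 = 57.61 µg/L.
Below outfall 2: Q → 77.57 m³/s, C = (69.31·57.61 + 8.260·128.0)/77.57 = 65.11 µg/L.

65.1 µg/L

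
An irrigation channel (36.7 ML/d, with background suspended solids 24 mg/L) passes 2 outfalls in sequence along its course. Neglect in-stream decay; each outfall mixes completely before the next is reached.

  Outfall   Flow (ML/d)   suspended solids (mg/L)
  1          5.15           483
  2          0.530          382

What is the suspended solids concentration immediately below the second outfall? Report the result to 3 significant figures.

84.3 mg/L

Outfall 1: combined Q = 41.85 ML/d; C = (36.70·24.00 + 5.150·483.0)/41.85 = 80.48 mg/L.
Outfall 2: combined Q = 42.38 ML/d; C = (41.85·80.48 + 0.5300·382.0)/42.38 = 84.25 mg/L.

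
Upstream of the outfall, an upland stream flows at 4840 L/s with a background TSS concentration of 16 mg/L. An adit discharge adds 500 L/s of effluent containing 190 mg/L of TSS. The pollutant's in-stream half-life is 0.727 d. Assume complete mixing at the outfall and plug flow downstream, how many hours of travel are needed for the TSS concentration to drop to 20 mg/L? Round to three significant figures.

After mixing, C = (4840·16.00 + 500.0·190.0) / 5340 = 172400/5340 = 32.29 mg/L.
Half-life 0.727 d → k = ln 2 / 0.727 = 0.9534 d⁻¹.
32.29·exp(−k·t) = 20 → t = ln(32.29/20)/k = 43420 s = 12.06 h.

12.1 h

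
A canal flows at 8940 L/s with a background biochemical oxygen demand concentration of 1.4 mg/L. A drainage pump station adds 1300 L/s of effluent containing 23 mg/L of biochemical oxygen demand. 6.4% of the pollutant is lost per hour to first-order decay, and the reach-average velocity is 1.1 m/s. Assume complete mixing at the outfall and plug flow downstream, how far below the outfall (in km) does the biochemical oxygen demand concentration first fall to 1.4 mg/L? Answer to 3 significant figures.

64.9 km

Conservation of mass: C = (8940·1.400 + 1300·23.00) / 10240 = 42420/10240 = 4.142 mg/L.
6.4%/h lost → k = −ln(1 − 0.064) = 0.06614 h⁻¹.
Set 4.142·exp(−k·t) = 1.4 → t = ln(4.142/1.4)/k = 59040 s = 16.40 h.
Distance = v·t = 1.1·59040 = 64950 m = 64.95 km.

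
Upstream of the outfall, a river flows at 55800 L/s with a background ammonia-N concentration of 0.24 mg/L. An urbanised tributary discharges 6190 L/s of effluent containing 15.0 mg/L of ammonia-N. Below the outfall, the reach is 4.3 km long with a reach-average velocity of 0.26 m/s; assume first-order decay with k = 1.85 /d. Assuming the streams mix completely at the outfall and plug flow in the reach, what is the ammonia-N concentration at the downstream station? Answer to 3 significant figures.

1.20 mg/L

Conservation of mass: C = (55800·0.2400 + 6190·15.00) / 61990 = 106200/61990 = 1.714 mg/L.
Travel time t = 4.3·1000 / 0.26 = 16540 s = 4.594 h.
Decay over the reach: 1.714·exp(−kt) = 1.714·0.7018 = 1.203 mg/L.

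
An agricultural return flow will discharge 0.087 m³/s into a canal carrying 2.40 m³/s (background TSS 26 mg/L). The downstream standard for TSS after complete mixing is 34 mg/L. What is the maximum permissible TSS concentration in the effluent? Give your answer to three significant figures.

At the limit, (Qr·Cr + Qe·Cₑ)/(Qr + Qe) = 34:
Cₑ = (2.487·34 − 2.400·26.00) / 0.08700 = 254.7 mg/L.

255 mg/L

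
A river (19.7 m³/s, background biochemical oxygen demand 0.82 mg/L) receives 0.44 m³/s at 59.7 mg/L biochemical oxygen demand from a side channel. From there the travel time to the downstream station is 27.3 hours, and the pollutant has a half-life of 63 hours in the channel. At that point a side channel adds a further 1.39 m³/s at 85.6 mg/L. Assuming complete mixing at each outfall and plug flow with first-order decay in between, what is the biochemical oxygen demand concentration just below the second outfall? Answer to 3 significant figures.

Mass balance: C = (19.70·0.8200 + 0.4400·59.70) / 20.14 = 42.42/20.14 = 2.106 mg/L; combined flow 20.14 m³/s.
Half-life 63 h → k = ln 2 / 63 = 0.01100 h⁻¹ = 0.2641 d⁻¹.
Applying C = C₀e^(−kt): 2.106 × 0.7405 = 1.560 mg/L.
At the second outfall, C = (20.14·1.560 + 1.390·85.60) / (20.14 + 1.390) = 6.986 mg/L.

6.99 mg/L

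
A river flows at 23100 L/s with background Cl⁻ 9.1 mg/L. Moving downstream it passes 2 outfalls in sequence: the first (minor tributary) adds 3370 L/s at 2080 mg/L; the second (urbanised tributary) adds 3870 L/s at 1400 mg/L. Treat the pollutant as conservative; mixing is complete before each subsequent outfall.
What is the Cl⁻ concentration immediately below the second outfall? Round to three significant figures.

417 mg/L

Below outfall 1: Q → 26470 L/s, C = (23100·9.100 + 3370·2080)/26470 = 272.8 mg/L.
Below outfall 2: Q → 30340 L/s, C = (26470·272.8 + 3870·1400)/30340 = 416.5 mg/L.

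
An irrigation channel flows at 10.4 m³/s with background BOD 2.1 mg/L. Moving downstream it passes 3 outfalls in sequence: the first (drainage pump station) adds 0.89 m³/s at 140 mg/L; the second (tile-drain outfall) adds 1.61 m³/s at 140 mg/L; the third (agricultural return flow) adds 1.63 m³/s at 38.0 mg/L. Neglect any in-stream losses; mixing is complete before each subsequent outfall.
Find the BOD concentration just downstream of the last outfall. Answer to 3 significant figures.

29.9 mg/L

Outfall 1: combined Q = 11.29 m³/s; C = (10.40·2.100 + 0.8900·140.0)/11.29 = 12.97 mg/L.
Outfall 2: combined Q = 12.90 m³/s; C = (11.29·12.97 + 1.610·140.0)/12.90 = 28.82 mg/L.
Outfall 3: combined Q = 14.53 m³/s; C = (12.90·28.82 + 1.630·38.00)/14.53 = 29.85 mg/L.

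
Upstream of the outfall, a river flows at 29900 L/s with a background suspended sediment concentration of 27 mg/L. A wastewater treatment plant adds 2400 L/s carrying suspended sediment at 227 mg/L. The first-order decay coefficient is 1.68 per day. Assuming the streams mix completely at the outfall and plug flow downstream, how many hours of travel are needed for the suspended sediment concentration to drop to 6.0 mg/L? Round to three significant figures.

Mixed concentration C = ΣQC/ΣQ = (29900·27.00 + 2400·227.0) / 32300 = 1352000/32300 = 41.86 mg/L.
41.86·exp(−k·t) = 6.0 → t = ln(41.86/6.0)/k = 99900 s = 27.75 h.

27.8 h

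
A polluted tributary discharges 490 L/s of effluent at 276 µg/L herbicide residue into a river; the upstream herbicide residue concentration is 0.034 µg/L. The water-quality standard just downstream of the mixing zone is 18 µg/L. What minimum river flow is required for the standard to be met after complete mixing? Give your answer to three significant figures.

Set C_mix = 18: (Q·0.03400 + 490.0·276.0) / (Q + 490.0) = 18
→ Q = 490.0·(276.0 − 18)/(18 − 0.03400) = 7037 L/s.

7040 L/s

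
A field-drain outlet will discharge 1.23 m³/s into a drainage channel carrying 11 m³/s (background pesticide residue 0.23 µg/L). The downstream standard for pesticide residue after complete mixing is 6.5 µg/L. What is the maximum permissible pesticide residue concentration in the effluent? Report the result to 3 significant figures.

At the limit, (Qr·Cr + Qe·Cₑ)/(Qr + Qe) = 6.5:
Cₑ = (12.23·6.5 − 11.00·0.2300) / 1.230 = 62.57 µg/L.

62.6 µg/L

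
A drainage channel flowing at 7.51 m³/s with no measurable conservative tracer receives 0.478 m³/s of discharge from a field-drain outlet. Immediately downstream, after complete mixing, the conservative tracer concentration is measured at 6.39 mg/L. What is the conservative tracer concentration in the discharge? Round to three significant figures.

107 mg/L

Mass balance: 7.510·0 + 0.4780·Cₑ = 7.988·6.390
→ Cₑ = (7.988·6.390 − 7.510·0) / 0.4780 = 106.8 mg/L.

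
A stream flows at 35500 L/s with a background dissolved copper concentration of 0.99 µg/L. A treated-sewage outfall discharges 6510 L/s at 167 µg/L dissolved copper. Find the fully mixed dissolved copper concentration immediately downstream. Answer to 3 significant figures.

26.7 µg/L

Flow-weighted average: C = (35500·0.9900 + 6510·167.0) / 42010 = 1122000/42010 = 26.72 µg/L.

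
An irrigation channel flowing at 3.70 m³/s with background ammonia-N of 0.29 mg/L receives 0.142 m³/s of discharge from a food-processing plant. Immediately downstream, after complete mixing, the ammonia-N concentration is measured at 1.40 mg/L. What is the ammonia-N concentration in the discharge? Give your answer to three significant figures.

Mass balance: 3.700·0.2900 + 0.1420·Cₑ = 3.842·1.400
→ Cₑ = (3.842·1.400 − 3.700·0.2900) / 0.1420 = 30.32 mg/L.

30.3 mg/L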